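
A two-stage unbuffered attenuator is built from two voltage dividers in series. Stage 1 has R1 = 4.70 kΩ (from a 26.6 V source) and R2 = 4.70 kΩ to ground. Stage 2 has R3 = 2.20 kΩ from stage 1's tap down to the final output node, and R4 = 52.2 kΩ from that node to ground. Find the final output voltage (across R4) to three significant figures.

Stage 2 presents R3+R4 = 54.40 kΩ as a load on stage 1's tap.
Stage 1's lower leg becomes R2‖(R3+R4) = 4.326 kΩ, so V_mid = 26.6 × 4.326/9.026 = 12.75 V.
Stage 2 is itself unloaded: V_out = V_mid × R4/(R3+R4) = 12.75 × 52.2/54.40 = 12.2 V.

V_out ≈ 12.2 V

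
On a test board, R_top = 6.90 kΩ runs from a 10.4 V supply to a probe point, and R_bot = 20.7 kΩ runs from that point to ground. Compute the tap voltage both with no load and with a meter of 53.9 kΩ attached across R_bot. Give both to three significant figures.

Unloaded: 7.80 V; loaded: 7.12 V

Open-circuit: V = 10.4 × 20.7/(6.90 + 20.7) = 7.80 V.
With the load, R_bot becomes R_bot‖R_L = 14.96 kΩ, so V = 10.4 × 14.96/21.86 = 7.12 V.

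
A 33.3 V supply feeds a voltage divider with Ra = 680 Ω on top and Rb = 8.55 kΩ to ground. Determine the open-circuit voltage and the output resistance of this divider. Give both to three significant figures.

V_th = 30.8 V, R_th = 630 Ω

V_th is the open-circuit tap voltage: 33.3 × 8550/(680 + 8550) = 30.8 V.
With the supply zeroed, Ra and Rb appear in parallel from the tap: R_th = Ra‖Rb = (680 × 8550)/9230 = 630 Ω.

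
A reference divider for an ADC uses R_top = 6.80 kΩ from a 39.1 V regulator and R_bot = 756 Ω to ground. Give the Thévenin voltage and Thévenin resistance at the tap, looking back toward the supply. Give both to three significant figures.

V_th = 3.91 V, R_th = 680 Ω

V_th is the open-circuit tap voltage: 39.1 × 756/(6800 + 756) = 3.91 V.
With the supply zeroed, R_top and R_bot appear in parallel from the tap: R_th = R_top‖R_bot = (6800 × 756)/7556 = 680 Ω.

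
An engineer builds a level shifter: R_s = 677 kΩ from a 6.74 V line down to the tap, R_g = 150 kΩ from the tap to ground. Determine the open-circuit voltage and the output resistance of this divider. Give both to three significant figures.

V_th is the open-circuit tap voltage: 6.74 × 150/(677 + 150) = 1.22 V.
With the supply zeroed, R_s and R_g appear in parallel from the tap: R_th = R_s‖R_g = (677 × 150)/827.0 = 123 kΩ.

V_th = 1.22 V, R_th = 123 kΩ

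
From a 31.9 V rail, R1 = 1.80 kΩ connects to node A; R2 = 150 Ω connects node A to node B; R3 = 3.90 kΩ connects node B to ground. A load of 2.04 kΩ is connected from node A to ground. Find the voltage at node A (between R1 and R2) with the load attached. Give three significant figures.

Below node A the series string R2+R3 = 4050 Ω sits in parallel with the 2040 Ω load: 1357 Ω.
V_A = 31.9 × 1357/(1800 + 1357) = 13.7 V.

V ≈ 13.7 V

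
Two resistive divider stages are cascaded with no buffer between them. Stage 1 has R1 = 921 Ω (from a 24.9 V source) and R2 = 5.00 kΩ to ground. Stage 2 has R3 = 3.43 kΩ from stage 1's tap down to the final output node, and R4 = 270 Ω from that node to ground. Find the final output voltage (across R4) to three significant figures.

V_out ≈ 1.27 V

Stage 2 presents R3+R4 = 3700 Ω as a load on stage 1's tap.
Stage 1's lower leg becomes R2‖(R3+R4) = 2126 Ω, so V_mid = 24.9 × 2126/3047 = 17.37 V.
Stage 2 is itself unloaded: V_out = V_mid × R4/(R3+R4) = 17.37 × 270/3700 = 1.27 V.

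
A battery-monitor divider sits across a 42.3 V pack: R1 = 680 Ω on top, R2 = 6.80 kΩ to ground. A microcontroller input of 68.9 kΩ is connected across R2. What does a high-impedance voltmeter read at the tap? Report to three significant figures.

The load sits in parallel with R2: R2‖R_L = (6800 × 68900) / (6800 + 68900) = 6189 Ω.
V_out = 42.3 × 6189 / (680 + 6189) = 42.3 × 6189/6869 = 38.1 V.
(Unloaded it would have been 38.5 V.)

V_out ≈ 38.1 V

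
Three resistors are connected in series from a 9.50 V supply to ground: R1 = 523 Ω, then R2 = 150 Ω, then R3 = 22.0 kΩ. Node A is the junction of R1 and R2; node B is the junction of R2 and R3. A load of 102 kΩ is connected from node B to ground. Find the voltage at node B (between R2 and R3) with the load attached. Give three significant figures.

V ≈ 9.16 V

At node B, R3 is in parallel with the load: R3‖R_L = 18100 Ω.
Below node A the resistance is R2 + (R3‖R_L) = 18250 Ω, so V_A = 9.50 × 18250/18770 = 9.235 V.
Then V_B = V_A × (R3‖R_L)/(R2 + R3‖R_L) = 9.235 × 18100/18250 = 9.16 V.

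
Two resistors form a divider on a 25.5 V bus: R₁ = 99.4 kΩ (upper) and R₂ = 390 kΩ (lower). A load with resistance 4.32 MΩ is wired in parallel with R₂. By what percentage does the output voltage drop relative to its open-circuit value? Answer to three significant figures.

1.80 %

The divider's output (Thévenin) resistance is R₁‖R₂ = 79.21 kΩ.
Fractional drop under load = R_th/(R_th + R_L) = 79.21 / (79.21 + 4320) = 0.01801.
So the output falls by 1.80 %.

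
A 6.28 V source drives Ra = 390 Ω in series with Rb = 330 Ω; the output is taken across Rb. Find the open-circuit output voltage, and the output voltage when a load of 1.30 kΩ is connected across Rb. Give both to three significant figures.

Unloaded: 2.88 V; loaded: 2.53 V

Open-circuit: V = 6.28 × 330/(390 + 330) = 2.88 V.
With the load, Rb becomes Rb‖R_L = 263.2 Ω, so V = 6.28 × 263.2/653.2 = 2.53 V.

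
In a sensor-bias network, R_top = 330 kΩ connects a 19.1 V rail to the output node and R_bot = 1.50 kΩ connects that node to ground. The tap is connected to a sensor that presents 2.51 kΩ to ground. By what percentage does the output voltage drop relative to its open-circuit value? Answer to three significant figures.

The divider's output (Thévenin) resistance is R_top‖R_bot = 1.493 kΩ.
Fractional drop under load = R_th/(R_th + R_L) = 1.493 / (1.493 + 2.51) = 0.3730.
So the output falls by 37.3 %.

37.3 %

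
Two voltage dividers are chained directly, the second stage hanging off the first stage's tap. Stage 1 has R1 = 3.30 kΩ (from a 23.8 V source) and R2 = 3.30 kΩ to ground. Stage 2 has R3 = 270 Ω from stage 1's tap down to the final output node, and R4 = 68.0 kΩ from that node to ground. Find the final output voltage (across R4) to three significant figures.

Stage 2 presents R3+R4 = 68270 Ω as a load on stage 1's tap.
Stage 1's lower leg becomes R2‖(R3+R4) = 3148 Ω, so V_mid = 23.8 × 3148/6448 = 11.62 V.
Stage 2 is itself unloaded: V_out = V_mid × R4/(R3+R4) = 11.62 × 68000/68270 = 11.6 V.

V_out ≈ 11.6 V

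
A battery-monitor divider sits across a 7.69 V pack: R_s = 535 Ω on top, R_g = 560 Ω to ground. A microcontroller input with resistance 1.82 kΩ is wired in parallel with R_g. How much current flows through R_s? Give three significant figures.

R_g‖R_L = 428.2 Ω, so the source sees R_s + R_g‖R_L = 963.2 Ω.
I = 7.69 V / 963.2 Ω = 7.98 mA.

I ≈ 7.98 mA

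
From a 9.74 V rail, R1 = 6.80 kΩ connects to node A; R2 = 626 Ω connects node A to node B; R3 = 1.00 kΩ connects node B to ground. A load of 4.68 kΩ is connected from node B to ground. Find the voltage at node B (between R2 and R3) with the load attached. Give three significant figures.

At node B, R3 is in parallel with the load: R3‖R_L = 823.9 Ω.
Below node A the resistance is R2 + (R3‖R_L) = 1450 Ω, so V_A = 9.74 × 1450/8250 = 1.712 V.
Then V_B = V_A × (R3‖R_L)/(R2 + R3‖R_L) = 1.712 × 823.9/1450 = 0.973 V.

V ≈ 0.973 V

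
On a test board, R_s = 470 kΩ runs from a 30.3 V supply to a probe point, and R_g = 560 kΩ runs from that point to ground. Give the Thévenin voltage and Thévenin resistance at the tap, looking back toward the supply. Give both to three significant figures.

V_th is the open-circuit tap voltage: 30.3 × 560/(470 + 560) = 16.5 V.
With the supply zeroed, R_s and R_g appear in parallel from the tap: R_th = R_s‖R_g = (470 × 560)/1030 = 256 kΩ.

V_th = 16.5 V, R_th = 256 kΩ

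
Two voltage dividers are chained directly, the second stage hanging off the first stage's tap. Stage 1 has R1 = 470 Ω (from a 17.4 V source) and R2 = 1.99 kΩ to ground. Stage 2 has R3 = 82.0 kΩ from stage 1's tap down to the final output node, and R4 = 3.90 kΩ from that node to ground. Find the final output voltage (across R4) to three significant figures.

Stage 2 presents R3+R4 = 85900 Ω as a load on stage 1's tap.
Stage 1's lower leg becomes R2‖(R3+R4) = 1945 Ω, so V_mid = 17.4 × 1945/2415 = 14.01 V.
Stage 2 is itself unloaded: V_out = V_mid × R4/(R3+R4) = 14.01 × 3900/85900 = 0.636 V.

V_out ≈ 0.636 V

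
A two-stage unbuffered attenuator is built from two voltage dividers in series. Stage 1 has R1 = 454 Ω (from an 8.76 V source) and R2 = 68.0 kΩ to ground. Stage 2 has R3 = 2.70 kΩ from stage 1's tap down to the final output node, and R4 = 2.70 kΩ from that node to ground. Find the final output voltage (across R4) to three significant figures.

Stage 2 presents R3+R4 = 5400 Ω as a load on stage 1's tap.
Stage 1's lower leg becomes R2‖(R3+R4) = 5003 Ω, so V_mid = 8.76 × 5003/5457 = 8.031 V.
Stage 2 is itself unloaded: V_out = V_mid × R4/(R3+R4) = 8.031 × 2700/5400 = 4.02 V.

V_out ≈ 4.02 V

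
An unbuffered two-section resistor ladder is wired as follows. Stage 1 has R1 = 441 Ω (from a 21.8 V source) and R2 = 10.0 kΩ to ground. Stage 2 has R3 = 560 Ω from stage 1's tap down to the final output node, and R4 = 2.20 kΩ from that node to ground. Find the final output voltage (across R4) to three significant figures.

Stage 2 presents R3+R4 = 2760 Ω as a load on stage 1's tap.
Stage 1's lower leg becomes R2‖(R3+R4) = 2163 Ω, so V_mid = 21.8 × 2163/2604 = 18.11 V.
Stage 2 is itself unloaded: V_out = V_mid × R4/(R3+R4) = 18.11 × 2200/2760 = 14.4 V.

V_out ≈ 14.4 V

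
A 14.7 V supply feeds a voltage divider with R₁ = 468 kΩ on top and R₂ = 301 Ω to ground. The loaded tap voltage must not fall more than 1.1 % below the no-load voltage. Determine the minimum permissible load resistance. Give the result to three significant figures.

R_L(min) ≈ 27.0 kΩ

Output resistance R_th = R₁‖R₂ = (468000 × 301)/468300 = 300.8 Ω.
The fractional drop is R_th/(R_th + R_L); requiring this ≤ 0.0110 gives R_L ≥ R_th(1/0.0110 − 1) = 300.8 × 89.91 = 27.0 kΩ.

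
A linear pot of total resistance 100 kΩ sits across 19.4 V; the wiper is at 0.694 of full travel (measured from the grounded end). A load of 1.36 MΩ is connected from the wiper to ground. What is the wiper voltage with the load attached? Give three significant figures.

V ≈ 13.3 V

The wiper splits the pot into (1−α)R = 30.60 kΩ above and αR = 69.40 kΩ below.
Lower section ‖ load = 66.03 kΩ.
V_wiper = 19.4 × 66.03/(30.60 + 66.03) = 13.3 V.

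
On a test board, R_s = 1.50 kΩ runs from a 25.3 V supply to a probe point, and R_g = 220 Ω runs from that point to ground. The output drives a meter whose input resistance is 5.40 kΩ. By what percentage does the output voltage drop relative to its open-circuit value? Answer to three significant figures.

The divider's output (Thévenin) resistance is R_s‖R_g = 191.9 Ω.
Fractional drop under load = R_th/(R_th + R_L) = 191.9 / (191.9 + 5400) = 0.03431.
So the output falls by 3.43 %.

3.43 %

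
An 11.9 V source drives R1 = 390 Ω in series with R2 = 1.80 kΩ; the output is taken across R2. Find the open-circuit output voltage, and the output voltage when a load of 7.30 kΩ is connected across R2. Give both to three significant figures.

Unloaded: 9.78 V; loaded: 9.37 V

Open-circuit: V = 11.9 × 1800/(390 + 1800) = 9.78 V.
With the load, R2 becomes R2‖R_L = 1444 Ω, so V = 11.9 × 1444/1834 = 9.37 V.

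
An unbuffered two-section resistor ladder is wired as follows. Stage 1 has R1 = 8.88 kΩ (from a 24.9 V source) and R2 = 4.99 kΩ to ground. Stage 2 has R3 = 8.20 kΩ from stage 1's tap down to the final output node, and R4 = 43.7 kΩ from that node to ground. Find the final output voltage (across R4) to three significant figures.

V_out ≈ 7.11 V

Stage 2 presents R3+R4 = 51.90 kΩ as a load on stage 1's tap.
Stage 1's lower leg becomes R2‖(R3+R4) = 4.552 kΩ, so V_mid = 24.9 × 4.552/13.43 = 8.439 V.
Stage 2 is itself unloaded: V_out = V_mid × R4/(R3+R4) = 8.439 × 43.7/51.90 = 7.11 V.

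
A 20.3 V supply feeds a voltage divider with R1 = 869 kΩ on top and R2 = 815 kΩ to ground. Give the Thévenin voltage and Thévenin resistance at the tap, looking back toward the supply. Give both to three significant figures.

V_th is the open-circuit tap voltage: 20.3 × 815/(869 + 815) = 9.82 V.
With the supply zeroed, R1 and R2 appear in parallel from the tap: R_th = R1‖R2 = (869 × 815)/1684 = 421 kΩ.

V_th = 9.82 V, R_th = 421 kΩ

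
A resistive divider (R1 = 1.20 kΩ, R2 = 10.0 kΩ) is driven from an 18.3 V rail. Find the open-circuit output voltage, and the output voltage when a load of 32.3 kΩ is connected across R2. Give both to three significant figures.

Unloaded: 16.3 V; loaded: 15.8 V

Open-circuit: V = 18.3 × 10.0/(1.20 + 10.0) = 16.3 V.
With the load, R2 becomes R2‖R_L = 7.636 kΩ, so V = 18.3 × 7.636/8.836 = 15.8 V.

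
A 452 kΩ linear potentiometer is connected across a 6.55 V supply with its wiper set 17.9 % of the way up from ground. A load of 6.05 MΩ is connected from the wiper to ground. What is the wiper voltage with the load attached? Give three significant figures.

V ≈ 1.16 V

The wiper splits the pot into (1−α)R = 371.1 kΩ above and αR = 80.91 kΩ below.
Lower section ‖ load = 79.84 kΩ.
V_wiper = 6.55 × 79.84/(371.1 + 79.84) = 1.16 V.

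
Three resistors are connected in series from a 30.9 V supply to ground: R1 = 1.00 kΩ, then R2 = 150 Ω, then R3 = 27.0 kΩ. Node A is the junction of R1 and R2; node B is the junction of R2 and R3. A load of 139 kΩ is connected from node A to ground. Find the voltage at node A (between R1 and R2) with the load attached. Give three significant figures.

V ≈ 29.6 V

Below node A the series string R2+R3 = 27150 Ω sits in parallel with the 139000 Ω load: 22710 Ω.
V_A = 30.9 × 22710/(1000 + 22710) = 29.6 V.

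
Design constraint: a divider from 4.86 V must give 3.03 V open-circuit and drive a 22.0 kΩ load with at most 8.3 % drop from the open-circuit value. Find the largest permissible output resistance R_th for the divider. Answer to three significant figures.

R_th ≤ 1.99 kΩ

Loading drop = R_th/(R_th + R_L) ≤ 0.0830, so R_th ≤ R_L · ε/(1−ε) = 22.0 kΩ × 0.0830/0.9170 = 1.99 kΩ.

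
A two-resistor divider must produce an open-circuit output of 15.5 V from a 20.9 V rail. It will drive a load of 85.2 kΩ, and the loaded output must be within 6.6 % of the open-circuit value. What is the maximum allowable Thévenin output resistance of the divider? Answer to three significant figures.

Loading drop = R_th/(R_th + R_L) ≤ 0.0660, so R_th ≤ R_L · ε/(1−ε) = 85.2 kΩ × 0.0660/0.9340 = 6.02 kΩ.
(Any R1, R2 with R2/(R1+R2) = 0.742 and R1‖R2 ≤ 6.02 kΩ will meet the spec.)

R_th ≤ 6.02 kΩ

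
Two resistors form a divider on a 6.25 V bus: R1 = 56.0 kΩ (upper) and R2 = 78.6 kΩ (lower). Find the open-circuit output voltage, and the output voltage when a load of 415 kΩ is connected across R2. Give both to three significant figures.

Open-circuit: V = 6.25 × 78.6/(56.0 + 78.6) = 3.65 V.
With the load, R2 becomes R2‖R_L = 66.08 kΩ, so V = 6.25 × 66.08/122.1 = 3.38 V.

Unloaded: 3.65 V; loaded: 3.38 V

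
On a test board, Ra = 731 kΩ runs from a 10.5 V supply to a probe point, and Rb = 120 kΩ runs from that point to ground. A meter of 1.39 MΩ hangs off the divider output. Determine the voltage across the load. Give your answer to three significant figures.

The load sits in parallel with Rb: Rb‖R_L = (120 × 1390) / (120 + 1390) = 110.5 kΩ.
V_out = 10.5 × 110.5 / (731 + 110.5) = 10.5 × 110.5/841.5 = 1.38 V.
(Unloaded it would have been 1.48 V.)

V_out ≈ 1.38 V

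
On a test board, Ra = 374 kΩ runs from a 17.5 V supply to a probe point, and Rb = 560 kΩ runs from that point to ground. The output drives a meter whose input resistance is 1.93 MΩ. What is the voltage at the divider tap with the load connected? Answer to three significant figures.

The load sits in parallel with Rb: Rb‖R_L = (560 × 1930) / (560 + 1930) = 434.1 kΩ.
V_out = 17.5 × 434.1 / (374 + 434.1) = 17.5 × 434.1/808.1 = 9.40 V.

V_out ≈ 9.40 V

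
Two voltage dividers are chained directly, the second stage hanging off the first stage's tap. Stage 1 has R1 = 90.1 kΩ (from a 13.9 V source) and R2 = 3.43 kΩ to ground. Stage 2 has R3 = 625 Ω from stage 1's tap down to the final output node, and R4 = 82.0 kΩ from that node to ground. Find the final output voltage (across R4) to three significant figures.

V_out ≈ 0.486 V

Stage 2 presents R3+R4 = 82620 Ω as a load on stage 1's tap.
Stage 1's lower leg becomes R2‖(R3+R4) = 3293 Ω, so V_mid = 13.9 × 3293/93390 = 0.4901 V.
Stage 2 is itself unloaded: V_out = V_mid × R4/(R3+R4) = 0.4901 × 82000/82620 = 0.486 V.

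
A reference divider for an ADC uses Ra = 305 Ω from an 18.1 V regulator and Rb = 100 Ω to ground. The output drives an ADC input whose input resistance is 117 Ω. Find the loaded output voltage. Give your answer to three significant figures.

The load sits in parallel with Rb: Rb‖R_L = (100 × 117) / (100 + 117) = 53.92 Ω.
V_out = 18.1 × 53.92 / (305 + 53.92) = 18.1 × 53.92/358.9 = 2.72 V.

V_out ≈ 2.72 V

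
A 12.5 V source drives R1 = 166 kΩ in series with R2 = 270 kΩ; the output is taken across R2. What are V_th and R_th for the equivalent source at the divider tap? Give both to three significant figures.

V_th = 7.74 V, R_th = 103 kΩ

V_th is the open-circuit tap voltage: 12.5 × 270/(166 + 270) = 7.74 V.
With the supply zeroed, R1 and R2 appear in parallel from the tap: R_th = R1‖R2 = (166 × 270)/436.0 = 103 kΩ.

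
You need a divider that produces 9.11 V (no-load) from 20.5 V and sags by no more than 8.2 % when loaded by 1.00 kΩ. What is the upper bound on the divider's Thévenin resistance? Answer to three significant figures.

Loading drop = R_th/(R_th + R_L) ≤ 0.0820, so R_th ≤ R_L · ε/(1−ε) = 1.00 kΩ × 0.0820/0.9180 = 89.3 Ω.
(Any R1, R2 with R2/(R1+R2) = 0.444 and R1‖R2 ≤ 89.3 Ω will meet the spec.)

R_th ≤ 89.3 Ω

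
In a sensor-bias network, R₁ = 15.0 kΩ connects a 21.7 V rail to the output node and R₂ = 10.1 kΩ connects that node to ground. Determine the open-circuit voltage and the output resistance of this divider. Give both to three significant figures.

V_th is the open-circuit tap voltage: 21.7 × 10.1/(15.0 + 10.1) = 8.73 V.
With the supply zeroed, R₁ and R₂ appear in parallel from the tap: R_th = R₁‖R₂ = (15.0 × 10.1)/25.10 = 6.04 kΩ.

V_th = 8.73 V, R_th = 6.04 kΩ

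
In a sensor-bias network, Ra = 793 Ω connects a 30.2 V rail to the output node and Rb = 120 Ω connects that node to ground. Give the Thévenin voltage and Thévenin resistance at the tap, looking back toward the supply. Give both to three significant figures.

V_th = 3.97 V, R_th = 104 Ω

V_th is the open-circuit tap voltage: 30.2 × 120/(793 + 120) = 3.97 V.
With the supply zeroed, Ra and Rb appear in parallel from the tap: R_th = Ra‖Rb = (793 × 120)/913.0 = 104 Ω.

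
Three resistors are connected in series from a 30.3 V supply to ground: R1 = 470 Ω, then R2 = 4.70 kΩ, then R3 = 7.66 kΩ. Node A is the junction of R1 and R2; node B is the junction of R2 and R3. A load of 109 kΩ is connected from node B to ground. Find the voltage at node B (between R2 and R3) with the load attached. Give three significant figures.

V ≈ 17.6 V

At node B, R3 is in parallel with the load: R3‖R_L = 7157 Ω.
Below node A the resistance is R2 + (R3‖R_L) = 11860 Ω, so V_A = 30.3 × 11860/12330 = 29.14 V.
Then V_B = V_A × (R3‖R_L)/(R2 + R3‖R_L) = 29.14 × 7157/11860 = 17.6 V.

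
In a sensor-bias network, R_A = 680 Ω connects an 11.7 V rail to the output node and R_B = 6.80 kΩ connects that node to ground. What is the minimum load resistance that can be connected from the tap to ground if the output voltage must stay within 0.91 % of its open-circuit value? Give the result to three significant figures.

R_L(min) ≈ 67.3 kΩ

Output resistance R_th = R_A‖R_B = (680 × 6800)/7480 = 618.2 Ω.
The fractional drop is R_th/(R_th + R_L); requiring this ≤ 0.00910 gives R_L ≥ R_th(1/0.00910 − 1) = 618.2 × 108.9 = 67.3 kΩ.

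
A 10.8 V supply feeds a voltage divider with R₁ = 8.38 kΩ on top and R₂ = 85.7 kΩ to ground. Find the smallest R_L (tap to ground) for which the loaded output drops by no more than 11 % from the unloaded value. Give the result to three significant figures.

R_L(min) ≈ 61.8 kΩ

Output resistance R_th = R₁‖R₂ = (8.38 × 85.7)/94.08 = 7.634 kΩ.
The fractional drop is R_th/(R_th + R_L); requiring this ≤ 0.110 gives R_L ≥ R_th(1/0.110 − 1) = 7.634 × 8.091 = 61.8 kΩ.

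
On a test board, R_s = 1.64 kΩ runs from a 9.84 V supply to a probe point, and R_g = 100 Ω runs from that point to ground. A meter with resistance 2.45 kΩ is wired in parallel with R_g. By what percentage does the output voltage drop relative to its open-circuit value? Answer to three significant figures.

3.70 %

The divider's output (Thévenin) resistance is R_s‖R_g = 94.25 Ω.
Fractional drop under load = R_th/(R_th + R_L) = 94.25 / (94.25 + 2450) = 0.03705.
So the output falls by 3.70 %.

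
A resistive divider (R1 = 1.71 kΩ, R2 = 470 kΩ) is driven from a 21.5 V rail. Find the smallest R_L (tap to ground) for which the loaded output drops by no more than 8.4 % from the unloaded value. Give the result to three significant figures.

R_L(min) ≈ 18.6 kΩ

Output resistance R_th = R1‖R2 = (1.71 × 470)/471.7 = 1.704 kΩ.
The fractional drop is R_th/(R_th + R_L); requiring this ≤ 0.0840 gives R_L ≥ R_th(1/0.0840 − 1) = 1.704 × 10.90 = 18.6 kΩ.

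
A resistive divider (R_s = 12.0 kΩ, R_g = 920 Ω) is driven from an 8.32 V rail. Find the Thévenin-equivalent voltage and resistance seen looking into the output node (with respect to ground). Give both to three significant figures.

V_th = 0.592 V, R_th = 854 Ω

V_th is the open-circuit tap voltage: 8.32 × 920/(12000 + 920) = 0.592 V.
With the supply zeroed, R_s and R_g appear in parallel from the tap: R_th = R_s‖R_g = (12000 × 920)/12920 = 854 Ω.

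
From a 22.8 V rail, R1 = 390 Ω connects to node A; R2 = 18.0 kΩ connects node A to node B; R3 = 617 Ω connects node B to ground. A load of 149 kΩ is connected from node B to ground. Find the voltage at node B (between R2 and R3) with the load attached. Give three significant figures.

At node B, R3 is in parallel with the load: R3‖R_L = 614.5 Ω.
Below node A the resistance is R2 + (R3‖R_L) = 18610 Ω, so V_A = 22.8 × 18610/19000 = 22.33 V.
Then V_B = V_A × (R3‖R_L)/(R2 + R3‖R_L) = 22.33 × 614.5/18610 = 0.737 V.

V ≈ 0.737 V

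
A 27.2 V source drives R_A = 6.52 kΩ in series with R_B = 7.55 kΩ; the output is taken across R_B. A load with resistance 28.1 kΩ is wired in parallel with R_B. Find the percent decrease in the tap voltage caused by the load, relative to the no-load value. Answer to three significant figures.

11.1 %

The divider's output (Thévenin) resistance is R_A‖R_B = 3.499 kΩ.
Fractional drop under load = R_th/(R_th + R_L) = 3.499 / (3.499 + 28.1) = 0.1107.
So the output falls by 11.1 %.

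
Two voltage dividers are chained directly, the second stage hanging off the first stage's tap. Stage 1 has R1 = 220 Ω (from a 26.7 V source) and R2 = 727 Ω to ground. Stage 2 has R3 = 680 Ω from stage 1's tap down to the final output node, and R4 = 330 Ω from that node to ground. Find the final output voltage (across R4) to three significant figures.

V_out ≈ 5.74 V

Stage 2 presents R3+R4 = 1010 Ω as a load on stage 1's tap.
Stage 1's lower leg becomes R2‖(R3+R4) = 422.7 Ω, so V_mid = 26.7 × 422.7/642.7 = 17.56 V.
Stage 2 is itself unloaded: V_out = V_mid × R4/(R3+R4) = 17.56 × 330/1010 = 5.74 V.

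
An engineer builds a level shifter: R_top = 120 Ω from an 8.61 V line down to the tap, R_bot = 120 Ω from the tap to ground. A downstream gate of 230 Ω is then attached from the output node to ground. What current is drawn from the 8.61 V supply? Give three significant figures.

I ≈ 43.3 mA

R_bot‖R_L = 78.86 Ω, so the source sees R_top + R_bot‖R_L = 198.9 Ω.
I = 8.61 V / 198.9 Ω = 43.3 mA.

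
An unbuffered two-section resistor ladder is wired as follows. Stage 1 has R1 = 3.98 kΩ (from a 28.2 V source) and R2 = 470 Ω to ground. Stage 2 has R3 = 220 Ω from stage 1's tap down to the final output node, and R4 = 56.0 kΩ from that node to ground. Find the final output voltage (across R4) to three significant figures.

Stage 2 presents R3+R4 = 56220 Ω as a load on stage 1's tap.
Stage 1's lower leg becomes R2‖(R3+R4) = 466.1 Ω, so V_mid = 28.2 × 466.1/4446 = 2.956 V.
Stage 2 is itself unloaded: V_out = V_mid × R4/(R3+R4) = 2.956 × 56000/56220 = 2.94 V.

V_out ≈ 2.94 V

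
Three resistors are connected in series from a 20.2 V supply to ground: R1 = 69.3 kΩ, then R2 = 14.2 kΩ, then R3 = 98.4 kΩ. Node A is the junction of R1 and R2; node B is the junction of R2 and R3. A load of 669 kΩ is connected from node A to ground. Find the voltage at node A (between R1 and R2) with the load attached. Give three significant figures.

V ≈ 11.8 V

Below node A the series string R2+R3 = 112.6 kΩ sits in parallel with the 669 kΩ load: 96.38 kΩ.
V_A = 20.2 × 96.38/(69.3 + 96.38) = 11.8 V.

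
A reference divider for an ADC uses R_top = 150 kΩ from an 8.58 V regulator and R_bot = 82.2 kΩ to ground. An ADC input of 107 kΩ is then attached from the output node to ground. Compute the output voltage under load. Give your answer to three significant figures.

V_out ≈ 2.03 V

The load sits in parallel with R_bot: R_bot‖R_L = (82.2 × 107) / (82.2 + 107) = 46.49 kΩ.
V_out = 8.58 × 46.49 / (150 + 46.49) = 8.58 × 46.49/196.5 = 2.03 V.
(Unloaded it would have been 3.04 V.)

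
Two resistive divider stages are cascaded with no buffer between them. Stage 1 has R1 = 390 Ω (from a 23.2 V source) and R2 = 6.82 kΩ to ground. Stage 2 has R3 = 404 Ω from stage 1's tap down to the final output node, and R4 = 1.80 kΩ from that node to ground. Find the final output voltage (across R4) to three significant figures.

V_out ≈ 15.4 V

Stage 2 presents R3+R4 = 2204 Ω as a load on stage 1's tap.
Stage 1's lower leg becomes R2‖(R3+R4) = 1666 Ω, so V_mid = 23.2 × 1666/2056 = 18.80 V.
Stage 2 is itself unloaded: V_out = V_mid × R4/(R3+R4) = 18.80 × 1800/2204 = 15.4 V.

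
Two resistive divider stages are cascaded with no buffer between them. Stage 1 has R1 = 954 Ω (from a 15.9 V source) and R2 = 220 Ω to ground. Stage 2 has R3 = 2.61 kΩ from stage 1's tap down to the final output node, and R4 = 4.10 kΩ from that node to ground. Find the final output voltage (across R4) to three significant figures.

Stage 2 presents R3+R4 = 6710 Ω as a load on stage 1's tap.
Stage 1's lower leg becomes R2‖(R3+R4) = 213.0 Ω, so V_mid = 15.9 × 213.0/1167 = 2.902 V.
Stage 2 is itself unloaded: V_out = V_mid × R4/(R3+R4) = 2.902 × 4100/6710 = 1.77 V.

V_out ≈ 1.77 V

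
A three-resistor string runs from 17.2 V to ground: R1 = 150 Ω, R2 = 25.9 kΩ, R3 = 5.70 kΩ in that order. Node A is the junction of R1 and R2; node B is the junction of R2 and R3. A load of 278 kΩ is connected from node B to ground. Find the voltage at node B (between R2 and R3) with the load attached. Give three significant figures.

At node B, R3 is in parallel with the load: R3‖R_L = 5585 Ω.
Below node A the resistance is R2 + (R3‖R_L) = 31490 Ω, so V_A = 17.2 × 31490/31640 = 17.12 V.
Then V_B = V_A × (R3‖R_L)/(R2 + R3‖R_L) = 17.12 × 5585/31490 = 3.04 V.

V ≈ 3.04 V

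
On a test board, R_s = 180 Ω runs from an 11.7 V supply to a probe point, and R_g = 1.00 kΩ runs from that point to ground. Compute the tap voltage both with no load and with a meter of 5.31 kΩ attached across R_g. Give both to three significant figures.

Unloaded: 9.92 V; loaded: 9.64 V

Open-circuit: V = 11.7 × 1000/(180 + 1000) = 9.92 V.
With the load, R_g becomes R_g‖R_L = 841.5 Ω, so V = 11.7 × 841.5/1022 = 9.64 V.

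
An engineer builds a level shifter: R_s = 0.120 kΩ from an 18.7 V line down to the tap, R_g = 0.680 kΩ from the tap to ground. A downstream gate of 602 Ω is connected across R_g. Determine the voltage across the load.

The load sits in parallel with R_g: R_g‖R_L = (680 × 602) / (680 + 602) = 319.3 Ω.
V_out = 18.7 × 319.3 / (120 + 319.3) = 18.7 × 319.3/439.3 = 13.6 V.

V_out ≈ 13.6 V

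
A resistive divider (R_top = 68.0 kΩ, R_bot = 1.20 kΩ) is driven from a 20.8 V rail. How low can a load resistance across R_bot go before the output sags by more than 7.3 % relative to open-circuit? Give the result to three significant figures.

R_L(min) ≈ 15.0 kΩ

Output resistance R_th = R_top‖R_bot = (68.0 × 1.20)/69.20 = 1.179 kΩ.
The fractional drop is R_th/(R_th + R_L); requiring this ≤ 0.0730 gives R_L ≥ R_th(1/0.0730 − 1) = 1.179 × 12.70 = 15.0 kΩ.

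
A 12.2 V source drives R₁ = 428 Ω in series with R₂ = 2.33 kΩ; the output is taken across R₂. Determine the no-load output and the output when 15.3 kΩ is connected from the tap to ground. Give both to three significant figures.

Unloaded: 10.3 V; loaded: 10.1 V

Open-circuit: V = 12.2 × 2330/(428 + 2330) = 10.3 V.
With the load, R₂ becomes R₂‖R_L = 2022 Ω, so V = 12.2 × 2022/2450 = 10.1 V.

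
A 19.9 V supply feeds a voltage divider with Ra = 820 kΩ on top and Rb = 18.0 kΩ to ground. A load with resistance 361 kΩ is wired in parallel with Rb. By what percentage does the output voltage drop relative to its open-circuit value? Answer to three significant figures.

4.65 %

The divider's output (Thévenin) resistance is Ra‖Rb = 17.61 kΩ.
Fractional drop under load = R_th/(R_th + R_L) = 17.61 / (17.61 + 361) = 0.04652.
So the output falls by 4.65 %.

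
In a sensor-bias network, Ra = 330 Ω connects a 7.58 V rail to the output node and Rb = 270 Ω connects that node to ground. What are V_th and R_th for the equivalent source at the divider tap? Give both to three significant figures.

V_th is the open-circuit tap voltage: 7.58 × 270/(330 + 270) = 3.41 V.
With the supply zeroed, Ra and Rb appear in parallel from the tap: R_th = Ra‖Rb = (330 × 270)/600.0 = 148 Ω.

V_th = 3.41 V, R_th = 148 Ω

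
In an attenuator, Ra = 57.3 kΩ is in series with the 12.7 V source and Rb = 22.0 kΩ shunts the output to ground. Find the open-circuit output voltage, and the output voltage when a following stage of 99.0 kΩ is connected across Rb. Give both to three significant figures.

Unloaded: 3.52 V; loaded: 3.04 V

Open-circuit: V = 12.7 × 22.0/(57.3 + 22.0) = 3.52 V.
With the load, Rb becomes Rb‖R_L = 18.00 kΩ, so V = 12.7 × 18.00/75.30 = 3.04 V.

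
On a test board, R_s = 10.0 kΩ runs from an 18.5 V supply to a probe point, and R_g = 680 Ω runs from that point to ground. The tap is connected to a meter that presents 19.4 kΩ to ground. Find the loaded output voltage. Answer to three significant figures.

The load sits in parallel with R_g: R_g‖R_L = (680 × 19400) / (680 + 19400) = 657.0 Ω.
V_out = 18.5 × 657.0 / (10000 + 657.0) = 18.5 × 657.0/10660 = 1.14 V.

V_out ≈ 1.14 V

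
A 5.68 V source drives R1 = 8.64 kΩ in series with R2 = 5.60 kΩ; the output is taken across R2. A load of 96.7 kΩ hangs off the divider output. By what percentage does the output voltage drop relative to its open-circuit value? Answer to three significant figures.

The divider's output (Thévenin) resistance is R1‖R2 = 3.398 kΩ.
Fractional drop under load = R_th/(R_th + R_L) = 3.398 / (3.398 + 96.7) = 0.03394.
So the output falls by 3.39 %.

3.39 %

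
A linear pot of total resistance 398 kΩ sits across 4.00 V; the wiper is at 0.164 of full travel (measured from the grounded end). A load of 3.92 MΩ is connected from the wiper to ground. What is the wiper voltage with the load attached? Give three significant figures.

The wiper splits the pot into (1−α)R = 332.7 kΩ above and αR = 65.27 kΩ below.
Lower section ‖ load = 64.20 kΩ.
V_wiper = 4.00 × 64.20/(332.7 + 64.20) = 0.647 V.

V ≈ 0.647 V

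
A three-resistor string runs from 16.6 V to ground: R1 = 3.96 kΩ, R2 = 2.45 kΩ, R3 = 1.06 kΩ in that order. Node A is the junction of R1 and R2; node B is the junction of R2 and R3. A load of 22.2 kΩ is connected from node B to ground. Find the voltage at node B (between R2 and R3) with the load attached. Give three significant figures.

At node B, R3 is in parallel with the load: R3‖R_L = 1.012 kΩ.
Below node A the resistance is R2 + (R3‖R_L) = 3.462 kΩ, so V_A = 16.6 × 3.462/7.422 = 7.743 V.
Then V_B = V_A × (R3‖R_L)/(R2 + R3‖R_L) = 7.743 × 1.012/3.462 = 2.26 V.

V ≈ 2.26 V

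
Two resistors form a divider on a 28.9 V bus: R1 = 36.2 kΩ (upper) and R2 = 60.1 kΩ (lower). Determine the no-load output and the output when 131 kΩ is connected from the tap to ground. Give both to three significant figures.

Unloaded: 18.0 V; loaded: 15.4 V

Open-circuit: V = 28.9 × 60.1/(36.2 + 60.1) = 18.0 V.
With the load, R2 becomes R2‖R_L = 41.20 kΩ, so V = 28.9 × 41.20/77.40 = 15.4 V.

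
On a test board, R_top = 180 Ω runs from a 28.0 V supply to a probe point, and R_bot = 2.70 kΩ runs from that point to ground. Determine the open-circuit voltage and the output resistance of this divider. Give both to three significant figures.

V_th is the open-circuit tap voltage: 28.0 × 2700/(180 + 2700) = 26.2 V.
With the supply zeroed, R_top and R_bot appear in parallel from the tap: R_th = R_top‖R_bot = (180 × 2700)/2880 = 169 Ω.

V_th = 26.2 V, R_th = 169 Ω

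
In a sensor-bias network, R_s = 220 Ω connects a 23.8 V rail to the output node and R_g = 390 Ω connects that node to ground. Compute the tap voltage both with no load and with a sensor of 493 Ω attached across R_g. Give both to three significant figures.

Open-circuit: V = 23.8 × 390/(220 + 390) = 15.2 V.
With the load, R_g becomes R_g‖R_L = 217.7 Ω, so V = 23.8 × 217.7/437.7 = 11.8 V.

Unloaded: 15.2 V; loaded: 11.8 V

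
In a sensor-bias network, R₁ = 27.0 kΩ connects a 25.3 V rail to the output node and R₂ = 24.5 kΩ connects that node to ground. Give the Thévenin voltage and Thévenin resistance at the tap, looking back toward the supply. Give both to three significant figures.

V_th is the open-circuit tap voltage: 25.3 × 24.5/(27.0 + 24.5) = 12.0 V.
With the supply zeroed, R₁ and R₂ appear in parallel from the tap: R_th = R₁‖R₂ = (27.0 × 24.5)/51.50 = 12.8 kΩ.

V_th = 12.0 V, R_th = 12.8 kΩ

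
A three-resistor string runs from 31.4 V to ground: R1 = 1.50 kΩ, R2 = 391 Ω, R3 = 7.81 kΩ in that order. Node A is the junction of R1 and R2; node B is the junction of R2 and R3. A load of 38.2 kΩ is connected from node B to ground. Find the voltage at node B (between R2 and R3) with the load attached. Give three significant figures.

At node B, R3 is in parallel with the load: R3‖R_L = 6484 Ω.
Below node A the resistance is R2 + (R3‖R_L) = 6875 Ω, so V_A = 31.4 × 6875/8375 = 25.78 V.
Then V_B = V_A × (R3‖R_L)/(R2 + R3‖R_L) = 25.78 × 6484/6875 = 24.3 V.

V ≈ 24.3 V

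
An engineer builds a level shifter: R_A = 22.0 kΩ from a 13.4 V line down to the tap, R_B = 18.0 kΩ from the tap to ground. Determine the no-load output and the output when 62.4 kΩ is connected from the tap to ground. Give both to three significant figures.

Unloaded: 6.03 V; loaded: 5.20 V

Open-circuit: V = 13.4 × 18.0/(22.0 + 18.0) = 6.03 V.
With the load, R_B becomes R_B‖R_L = 13.97 kΩ, so V = 13.4 × 13.97/35.97 = 5.20 V.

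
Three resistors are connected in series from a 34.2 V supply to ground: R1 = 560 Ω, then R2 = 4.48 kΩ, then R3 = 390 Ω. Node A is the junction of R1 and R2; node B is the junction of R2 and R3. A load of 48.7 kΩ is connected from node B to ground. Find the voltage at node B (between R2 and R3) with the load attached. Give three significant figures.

V ≈ 2.44 V

At node B, R3 is in parallel with the load: R3‖R_L = 386.9 Ω.
Below node A the resistance is R2 + (R3‖R_L) = 4867 Ω, so V_A = 34.2 × 4867/5427 = 30.67 V.
Then V_B = V_A × (R3‖R_L)/(R2 + R3‖R_L) = 30.67 × 386.9/4867 = 2.44 V.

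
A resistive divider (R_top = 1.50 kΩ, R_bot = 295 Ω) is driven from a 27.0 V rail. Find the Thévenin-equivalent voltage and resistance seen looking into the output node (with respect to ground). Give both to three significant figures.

V_th is the open-circuit tap voltage: 27.0 × 295/(1500 + 295) = 4.44 V.
With the supply zeroed, R_top and R_bot appear in parallel from the tap: R_th = R_top‖R_bot = (1500 × 295)/1795 = 247 Ω.

V_th = 4.44 V, R_th = 247 Ω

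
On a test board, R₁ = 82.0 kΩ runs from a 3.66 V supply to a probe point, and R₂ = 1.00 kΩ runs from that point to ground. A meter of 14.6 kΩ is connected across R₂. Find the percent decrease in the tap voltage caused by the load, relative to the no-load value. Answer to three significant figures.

The divider's output (Thévenin) resistance is R₁‖R₂ = 0.9880 kΩ.
Fractional drop under load = R_th/(R_th + R_L) = 0.9880 / (0.9880 + 14.6) = 0.06338.
So the output falls by 6.34 %.

6.34 %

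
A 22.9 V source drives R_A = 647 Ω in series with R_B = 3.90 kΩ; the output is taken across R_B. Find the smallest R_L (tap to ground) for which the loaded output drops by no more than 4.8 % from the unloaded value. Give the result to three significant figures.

R_L(min) ≈ 11.0 kΩ

Output resistance R_th = R_A‖R_B = (647 × 3900)/4547 = 554.9 Ω.
The fractional drop is R_th/(R_th + R_L); requiring this ≤ 0.0480 gives R_L ≥ R_th(1/0.0480 − 1) = 554.9 × 19.83 = 11.0 kΩ.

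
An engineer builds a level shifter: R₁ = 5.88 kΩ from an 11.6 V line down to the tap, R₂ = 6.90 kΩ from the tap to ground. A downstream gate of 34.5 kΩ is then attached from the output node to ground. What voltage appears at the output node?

The load sits in parallel with R₂: R₂‖R_L = (6.90 × 34.5) / (6.90 + 34.5) = 5.750 kΩ.
V_out = 11.6 × 5.750 / (5.88 + 5.750) = 11.6 × 5.750/11.63 = 5.74 V.

V_out ≈ 5.74 V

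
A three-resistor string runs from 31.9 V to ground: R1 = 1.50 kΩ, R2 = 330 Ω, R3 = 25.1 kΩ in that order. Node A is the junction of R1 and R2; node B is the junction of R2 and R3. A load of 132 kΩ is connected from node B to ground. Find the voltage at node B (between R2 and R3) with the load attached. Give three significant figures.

At node B, R3 is in parallel with the load: R3‖R_L = 21090 Ω.
Below node A the resistance is R2 + (R3‖R_L) = 21420 Ω, so V_A = 31.9 × 21420/22920 = 29.81 V.
Then V_B = V_A × (R3‖R_L)/(R2 + R3‖R_L) = 29.81 × 21090/21420 = 29.4 V.

V ≈ 29.4 V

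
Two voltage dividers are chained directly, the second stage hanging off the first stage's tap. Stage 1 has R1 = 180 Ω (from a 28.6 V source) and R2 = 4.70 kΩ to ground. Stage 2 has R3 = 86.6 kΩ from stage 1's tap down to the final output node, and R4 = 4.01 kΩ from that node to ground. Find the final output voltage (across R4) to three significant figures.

V_out ≈ 1.22 V

Stage 2 presents R3+R4 = 90610 Ω as a load on stage 1's tap.
Stage 1's lower leg becomes R2‖(R3+R4) = 4468 Ω, so V_mid = 28.6 × 4468/4648 = 27.49 V.
Stage 2 is itself unloaded: V_out = V_mid × R4/(R3+R4) = 27.49 × 4010/90610 = 1.22 V.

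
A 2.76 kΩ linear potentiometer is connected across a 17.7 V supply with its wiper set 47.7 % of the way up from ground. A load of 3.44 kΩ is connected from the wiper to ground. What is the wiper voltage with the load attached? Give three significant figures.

V ≈ 7.03 V

The wiper splits the pot into (1−α)R = 1.443 kΩ above and αR = 1.317 kΩ below.
Lower section ‖ load = 0.9521 kΩ.
V_wiper = 17.7 × 0.9521/(1.443 + 0.9521) = 7.03 V.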